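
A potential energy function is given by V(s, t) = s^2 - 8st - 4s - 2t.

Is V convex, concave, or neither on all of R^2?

V is quadratic, so its Hessian is the constant matrix H = [[2, -8], [-8, 0]].
det(H) = -64, tr(H) = 2.
det(H) < 0, so H is indefinite: neither convex nor concave.

neither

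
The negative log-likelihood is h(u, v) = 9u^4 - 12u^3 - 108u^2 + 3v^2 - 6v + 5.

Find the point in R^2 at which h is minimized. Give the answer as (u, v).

(3, 1)

h(u,v) separates as P(u) + Q(v) + 5, so its minimum is min P + min Q + 5.
P'(u) = 36u(u - 3)(u + 2) vanishes at u ∈ {-2, 0, 3}; Q'(v) = 6v - 6 vanishes at v ∈ {1}.
Local minima of P (where P''>0): P(-2)=-192, P(3)=-567. Local minima of Q: Q(1)=-3.
So the global minimum of h is P(3) + Q(1) + 5 = -567 − 3 + 5 = -565, attained at (3, 1).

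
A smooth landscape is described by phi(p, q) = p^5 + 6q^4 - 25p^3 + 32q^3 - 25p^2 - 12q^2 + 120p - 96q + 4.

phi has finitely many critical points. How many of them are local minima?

4

phi separates as a function of p plus a function of q, so ∇phi=0 decouples.
∂phi/∂p = 5(p - 4)(p - 1)(p + 2)(p + 3) = 0 at p ∈ {-3, -2, 1, 4}; ∂phi/∂q = 24(q - 1)(q + 1)(q + 4) = 0 at q ∈ {-4, -1, 1}.
The Hessian is diagonal: diag(phi_pp, phi_qq). Second derivatives: phi_pp(-3)=-140, phi_pp(-2)=90, phi_pp(1)=-180, phi_pp(4)=630; phi_qq(-4)=360, phi_qq(-1)=-144, phi_qq(1)=240.
Local minima occur where both diagonal entries positive: (-2, -4), (-2, 1), (4, -4), (4, 1). Count: 4.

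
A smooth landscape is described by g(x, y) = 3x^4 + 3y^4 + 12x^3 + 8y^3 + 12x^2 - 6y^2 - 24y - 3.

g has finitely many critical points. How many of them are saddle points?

4

g separates as a function of x plus a function of y, so ∇g=0 decouples.
∂g/∂x = 12x(x + 1)(x + 2) = 0 at x ∈ {-2, -1, 0}; ∂g/∂y = 12(y - 1)(y + 1)(y + 2) = 0 at y ∈ {-2, -1, 1}.
The Hessian is diagonal: diag(g_xx, g_yy). Second derivatives: g_xx(-2)=24, g_xx(-1)=-12, g_xx(0)=24; g_yy(-2)=36, g_yy(-1)=-24, g_yy(1)=72.
Saddle points occur where the two diagonal entries have opposite signs: (-2, -1), (-1, -2), (-1, 1), (0, -1). Count: 4.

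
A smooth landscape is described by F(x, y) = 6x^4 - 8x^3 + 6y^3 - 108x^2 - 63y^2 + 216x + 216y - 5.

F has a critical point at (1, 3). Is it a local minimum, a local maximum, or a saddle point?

local maximum

The mixed partial ∂²F/∂x∂y is 0, so the Hessian at any point is diag(F_xx, F_yy) = diag(24(3x^2 - 2x - 9), 18(2y - 7)).
At (1, 3): H = diag(-192, -18).
Both eigenvalues are negative, so H is negative definite: a local maximum.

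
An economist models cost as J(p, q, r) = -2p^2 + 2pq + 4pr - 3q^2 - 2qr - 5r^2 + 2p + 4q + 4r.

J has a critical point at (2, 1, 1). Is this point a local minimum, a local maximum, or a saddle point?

The Hessian is constant: H = [[-4, 2, 4], [2, -6, -2], [4, -2, -10]].
Leading principal minors: Δ₁ = -4, Δ₂ = 20, Δ₃ = -120.
The minors alternate sign starting negative (−, +, −), so H is negative definite: a local maximum.

local maximum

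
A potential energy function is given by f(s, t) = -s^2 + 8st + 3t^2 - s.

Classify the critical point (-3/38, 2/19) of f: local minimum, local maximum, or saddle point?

saddle point

The Hessian of f is constant: H = [[-2, 8], [8, 6]].
det(H) = (-2)·6 − 8² = -76.
Since det(H) < 0, H is indefinite and the critical point is a saddle point.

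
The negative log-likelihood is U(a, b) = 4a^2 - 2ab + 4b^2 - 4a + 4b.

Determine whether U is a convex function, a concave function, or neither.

convex

U is quadratic, so its Hessian is the constant matrix H = [[8, -2], [-2, 8]].
det(H) = 60, tr(H) = 16.
det(H) > 0 and tr(H) > 0, so H is positive definite everywhere: convex.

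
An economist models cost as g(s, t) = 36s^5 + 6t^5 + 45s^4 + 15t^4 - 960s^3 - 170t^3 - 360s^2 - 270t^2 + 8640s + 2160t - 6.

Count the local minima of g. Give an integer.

g separates as a function of s plus a function of t, so ∇g=0 decouples.
∂g/∂s = 180(s - 3)(s - 2)(s + 2)(s + 4) = 0 at s ∈ {-4, -2, 2, 3}; ∂g/∂t = 30(t - 3)(t - 2)(t + 3)(t + 4) = 0 at t ∈ {-4, -3, 2, 3}.
The Hessian is diagonal: diag(g_ss, g_tt). Second derivatives: g_ss(-4)=-15120, g_ss(-2)=7200, g_ss(2)=-4320, g_ss(3)=6300; g_tt(-4)=-1260, g_tt(-3)=900, g_tt(2)=-900, g_tt(3)=1260.
Local minima occur where both diagonal entries positive: (-2, -3), (-2, 3), (3, -3), (3, 3). Count: 4.

4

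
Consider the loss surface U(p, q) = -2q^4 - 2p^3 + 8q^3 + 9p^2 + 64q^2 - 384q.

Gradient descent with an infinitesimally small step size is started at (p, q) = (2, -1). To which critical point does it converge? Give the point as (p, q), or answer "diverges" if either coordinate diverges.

(0, 3)

U is separable, so gradient descent decouples: p follows -∂U/∂p, q follows -∂U/∂q.
∂U/∂p = -6p(p - 3); at p=2 this is 12, so p decreases.
∂U/∂q = -8(q - 4)(q - 3)(q + 4); at q=-1 this is -480, so q increases.
p converges to its nearest critical value 0 (a local min of the p-part); q converges to 3. The iterate converges to (0, 3).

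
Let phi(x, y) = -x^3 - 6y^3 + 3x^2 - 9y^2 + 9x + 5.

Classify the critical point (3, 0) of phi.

The mixed partial ∂²phi/∂x∂y is 0, so the Hessian at any point is diag(phi_xx, phi_yy) = diag(6(-x + 1), -18(2y + 1)).
At (3, 0): H = diag(-12, -18).
Both eigenvalues are negative, so H is negative definite: a local maximum.

local maximum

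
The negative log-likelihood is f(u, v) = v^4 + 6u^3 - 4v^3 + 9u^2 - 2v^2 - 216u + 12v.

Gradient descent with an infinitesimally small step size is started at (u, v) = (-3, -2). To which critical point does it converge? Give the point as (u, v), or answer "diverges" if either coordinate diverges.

f is separable, so gradient descent decouples: u follows -∂f/∂u, v follows -∂f/∂v.
∂f/∂u = 18(u - 3)(u + 4); at u=-3 this is -108, so u increases.
∂f/∂v = 4(v - 3)(v - 1)(v + 1); at v=-2 this is -60, so v increases.
u converges to its nearest critical value 3 (a local min of the u-part); v converges to -1. The iterate converges to (3, -1).

(3, -1)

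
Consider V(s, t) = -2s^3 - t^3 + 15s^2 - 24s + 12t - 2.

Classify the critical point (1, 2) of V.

saddle point

The mixed partial ∂²V/∂s∂t is 0, so the Hessian at any point is diag(V_ss, V_tt) = diag(6(-2s + 5), -6t).
At (1, 2): H = diag(18, -12).
The eigenvalues have opposite signs, so H is indefinite: a saddle point.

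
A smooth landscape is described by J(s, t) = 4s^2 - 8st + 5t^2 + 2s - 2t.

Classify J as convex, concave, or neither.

convex

J is quadratic, so its Hessian is the constant matrix H = [[8, -8], [-8, 10]].
det(H) = 16, tr(H) = 18.
det(H) > 0 and tr(H) > 0, so H is positive definite everywhere: convex.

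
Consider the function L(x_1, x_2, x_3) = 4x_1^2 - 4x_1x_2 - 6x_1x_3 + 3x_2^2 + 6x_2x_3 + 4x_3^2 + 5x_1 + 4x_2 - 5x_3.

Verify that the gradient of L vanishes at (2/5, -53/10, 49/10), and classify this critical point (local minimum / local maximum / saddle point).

∇L = (8x_1 - 4x_2 - 6x_3 + 5, -4x_1 + 6x_2 + 6x_3 + 4, -6x_1 + 6x_2 + 8x_3 - 5); substituting (2/5, -53/10, 49/10) gives ∇L = (0, 0, 0), so (2/5, -53/10, 49/10) is indeed a critical point.
The Hessian is constant: H = [[8, -4, -6], [-4, 6, 6], [-6, 6, 8]].
Leading principal minors: Δ₁ = 8, Δ₂ = 32, Δ₃ = 40.
All leading minors are positive, so H is positive definite: a local minimum.

local minimum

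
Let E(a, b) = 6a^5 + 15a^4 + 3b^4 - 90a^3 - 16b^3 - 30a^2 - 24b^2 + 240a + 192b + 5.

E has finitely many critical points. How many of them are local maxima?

2

E separates as a function of a plus a function of b, so ∇E=0 decouples.
∂E/∂a = 30(a - 2)(a - 1)(a + 1)(a + 4) = 0 at a ∈ {-4, -1, 1, 2}; ∂E/∂b = 12(b - 4)(b - 2)(b + 2) = 0 at b ∈ {-2, 2, 4}.
The Hessian is diagonal: diag(E_aa, E_bb). Second derivatives: E_aa(-4)=-2700, E_aa(-1)=540, E_aa(1)=-300, E_aa(2)=540; E_bb(-2)=288, E_bb(2)=-96, E_bb(4)=144.
Local maxima occur where both diagonal entries negative: (-4, 2), (1, 2). Count: 2.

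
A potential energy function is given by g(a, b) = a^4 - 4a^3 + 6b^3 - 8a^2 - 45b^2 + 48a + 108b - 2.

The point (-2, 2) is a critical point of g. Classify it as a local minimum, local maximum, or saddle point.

The mixed partial ∂²g/∂a∂b is 0, so the Hessian at any point is diag(g_aa, g_bb) = diag(4(3a^2 - 6a - 4), 18(2b - 5)).
At (-2, 2): H = diag(80, -18).
The eigenvalues have opposite signs, so H is indefinite: a saddle point.

saddle point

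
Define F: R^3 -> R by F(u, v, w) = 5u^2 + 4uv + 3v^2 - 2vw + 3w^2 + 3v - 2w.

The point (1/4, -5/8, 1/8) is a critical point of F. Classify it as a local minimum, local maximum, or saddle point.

The Hessian is constant: H = [[10, 4, 0], [4, 6, -2], [0, -2, 6]].
Leading principal minors: Δ₁ = 10, Δ₂ = 44, Δ₃ = 224.
All leading minors are positive, so H is positive definite: a local minimum.

local minimum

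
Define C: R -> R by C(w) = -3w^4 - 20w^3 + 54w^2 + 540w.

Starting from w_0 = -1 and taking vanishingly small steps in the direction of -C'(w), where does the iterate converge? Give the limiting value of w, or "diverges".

-3

C'(w) = -12(w - 3)(w + 3)(w + 5), so C'(-1) = 384.
Gradient descent moves in the -C' direction, i.e. w is decreasing.
The nearest critical point in that direction is w = -3, where C'' = 144 > 0 (a local minimum). The iterate converges there.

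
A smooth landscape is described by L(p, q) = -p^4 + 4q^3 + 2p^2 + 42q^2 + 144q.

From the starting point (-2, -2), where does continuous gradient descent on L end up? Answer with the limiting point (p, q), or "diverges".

L is separable, so gradient descent decouples: p follows -∂L/∂p, q follows -∂L/∂q.
∂L/∂p = -4p(p - 1)(p + 1); at p=-2 this is 24, so p decreases.
∂L/∂q = 12(q + 3)(q + 4); at q=-2 this is 24, so q decreases.
The p-coordinate has no critical point in that direction and runs off to infinity.

diverges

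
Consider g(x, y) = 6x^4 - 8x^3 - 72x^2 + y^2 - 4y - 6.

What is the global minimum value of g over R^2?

g(x,y) separates as P(x) + Q(y) − 6, so its minimum is min P + min Q − 6.
P'(x) = 24x(x - 3)(x + 2) vanishes at x ∈ {-2, 0, 3}; Q'(y) = 2y - 4 vanishes at y ∈ {2}.
Local minima of P (where P''>0): P(-2)=-128, P(3)=-378. Local minima of Q: Q(2)=-4.
So the global minimum of g is P(3) + Q(2) − 6 = -378 − 4 − 6 = -388, attained at (3, 2).

-388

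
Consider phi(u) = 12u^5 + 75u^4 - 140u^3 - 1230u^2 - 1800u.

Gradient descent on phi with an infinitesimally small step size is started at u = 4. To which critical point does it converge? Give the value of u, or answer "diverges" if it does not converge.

3

phi'(u) = 60(u - 3)(u + 1)(u + 2)(u + 5), so phi'(4) = 16200.
Gradient descent moves in the -phi' direction, i.e. u is decreasing.
The nearest critical point in that direction is u = 3, where phi'' = 9600 > 0 (a local minimum). The iterate converges there.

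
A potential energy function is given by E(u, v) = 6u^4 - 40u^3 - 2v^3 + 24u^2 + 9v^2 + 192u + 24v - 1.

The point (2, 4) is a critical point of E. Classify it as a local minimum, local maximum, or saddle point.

local maximum

The mixed partial ∂²E/∂u∂v is 0, so the Hessian at any point is diag(E_uu, E_vv) = diag(24(3u^2 - 10u + 2), 6(-2v + 3)).
At (2, 4): H = diag(-144, -30).
Both eigenvalues are negative, so H is negative definite: a local maximum.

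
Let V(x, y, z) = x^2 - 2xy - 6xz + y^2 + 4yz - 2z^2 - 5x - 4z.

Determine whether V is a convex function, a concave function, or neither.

V is quadratic, so its Hessian is the constant matrix H = [[2, -2, -6], [-2, 2, 4], [-6, 4, -4]].
Leading principal minors: 2, 0, -8.
Neither pattern holds ⇒ H is indefinite ⇒ neither convex nor concave.

neither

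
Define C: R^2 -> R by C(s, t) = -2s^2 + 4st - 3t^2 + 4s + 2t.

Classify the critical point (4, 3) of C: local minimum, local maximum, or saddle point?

The Hessian of C is constant: H = [[-4, 4], [4, -6]].
det(H) = (-4)·(-6) − 4² = 8.
det(H) > 0 and tr(H) = -10 < 0, so H is negative definite and the point is a local maximum.

local maximum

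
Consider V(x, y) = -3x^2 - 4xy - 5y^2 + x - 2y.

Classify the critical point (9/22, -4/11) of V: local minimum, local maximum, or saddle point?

The Hessian of V is constant: H = [[-6, -4], [-4, -10]].
det(H) = (-6)·(-10) − (-4)² = 44.
det(H) > 0 and tr(H) = -16 < 0, so H is negative definite and the point is a local maximum.

local maximum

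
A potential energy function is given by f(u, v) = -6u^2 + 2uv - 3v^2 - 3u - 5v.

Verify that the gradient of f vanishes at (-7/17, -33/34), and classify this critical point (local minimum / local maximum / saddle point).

local maximum

∇f = (-12u + 2v - 3, 2u - 6v - 5); substituting (-7/17, -33/34) gives ∇f = (0, 0), so (-7/17, -33/34) is indeed a critical point.
The Hessian of f is constant: H = [[-12, 2], [2, -6]].
det(H) = (-12)·(-6) − 2² = 68.
det(H) > 0 and tr(H) = -18 < 0, so H is negative definite and the point is a local maximum.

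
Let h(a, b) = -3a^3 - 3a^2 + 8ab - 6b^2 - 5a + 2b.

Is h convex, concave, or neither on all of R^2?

neither

The term -3a^3 is cubic, so the Hessian is not constant.
∂²h/∂a² = -18a - 6, which takes both signs as a varies (negative for sufficiently large a). A diagonal entry of the Hessian changing sign means the Hessian is neither positive- nor negative-semidefinite on all of R^2.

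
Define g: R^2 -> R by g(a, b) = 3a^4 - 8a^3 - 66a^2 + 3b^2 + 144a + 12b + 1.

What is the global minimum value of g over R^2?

-578

g(a,b) separates as P(a) + Q(b) + 1, so its minimum is min P + min Q + 1.
P'(a) = 12(a - 4)(a - 1)(a + 3) vanishes at a ∈ {-3, 1, 4}; Q'(b) = 6b + 12 vanishes at b ∈ {-2}.
Local minima of P (where P''>0): P(-3)=-567, P(4)=-224. Local minima of Q: Q(-2)=-12.
So the global minimum of g is P(-3) + Q(-2) + 1 = -567 − 12 + 1 = -578, attained at (-3, -2).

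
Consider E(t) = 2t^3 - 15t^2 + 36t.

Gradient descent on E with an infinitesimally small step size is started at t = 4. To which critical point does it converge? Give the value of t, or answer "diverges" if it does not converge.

3

E'(t) = 6(t - 3)(t - 2), so E'(4) = 12.
Gradient descent moves in the -E' direction, i.e. t is decreasing.
The nearest critical point in that direction is t = 3, where E'' = 6 > 0 (a local minimum). The iterate converges there.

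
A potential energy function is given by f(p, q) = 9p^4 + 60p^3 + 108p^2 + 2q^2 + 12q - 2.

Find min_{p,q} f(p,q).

f(p,q) separates as A(p) + B(q) − 2, so its minimum is min A + min B − 2.
A'(p) = 36p(p + 2)(p + 3) vanishes at p ∈ {-3, -2, 0}; B'(q) = 4q + 12 vanishes at q ∈ {-3}.
Local minima of A (where A''>0): A(-3)=81, A(0)=0. Local minima of B: B(-3)=-18.
So the global minimum of f is A(0) + B(-3) − 2 = 0 − 18 − 2 = -20, attained at (0, -3).

-20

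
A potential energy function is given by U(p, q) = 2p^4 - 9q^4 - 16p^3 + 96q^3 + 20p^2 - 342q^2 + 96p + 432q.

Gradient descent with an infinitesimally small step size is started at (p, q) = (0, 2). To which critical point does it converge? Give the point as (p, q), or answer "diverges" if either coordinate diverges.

U is separable, so gradient descent decouples: p follows -∂U/∂p, q follows -∂U/∂q.
∂U/∂p = 8(p - 4)(p - 3)(p + 1); at p=0 this is 96, so p decreases.
∂U/∂q = -36(q - 4)(q - 3)(q - 1); at q=2 this is -72, so q increases.
p converges to its nearest critical value -1 (a local min of the p-part); q converges to 3. The iterate converges to (-1, 3).

(-1, 3)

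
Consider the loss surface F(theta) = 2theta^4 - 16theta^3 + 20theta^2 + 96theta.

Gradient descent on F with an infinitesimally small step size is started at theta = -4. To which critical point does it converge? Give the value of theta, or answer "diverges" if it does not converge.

-1

F'(theta) = 8(theta - 4)(theta - 3)(theta + 1), so F'(-4) = -1344.
Gradient descent moves in the -F' direction, i.e. theta is increasing.
The nearest critical point in that direction is theta = -1, where F'' = 160 > 0 (a local minimum). The iterate converges there.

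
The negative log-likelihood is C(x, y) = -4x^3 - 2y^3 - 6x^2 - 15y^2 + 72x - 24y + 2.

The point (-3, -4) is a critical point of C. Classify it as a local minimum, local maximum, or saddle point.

local minimum

The mixed partial ∂²C/∂x∂y is 0, so the Hessian at any point is diag(C_xx, C_yy) = diag(-12(2x + 1), -6(2y + 5)).
At (-3, -4): H = diag(60, 18).
Both eigenvalues are positive, so H is positive definite: a local minimum.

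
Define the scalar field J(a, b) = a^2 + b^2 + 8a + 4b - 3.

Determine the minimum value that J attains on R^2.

-23

J(a,b) separates as P(a) + Q(b) − 3, so its minimum is min P + min Q − 3.
P'(a) = 2a + 8 vanishes at a ∈ {-4}; Q'(b) = 2b + 4 vanishes at b ∈ {-2}.
Local minima of P (where P''>0): P(-4)=-16. Local minima of Q: Q(-2)=-4.
So the global minimum of J is P(-4) + Q(-2) − 3 = -16 − 4 − 3 = -23, attained at (-4, -2).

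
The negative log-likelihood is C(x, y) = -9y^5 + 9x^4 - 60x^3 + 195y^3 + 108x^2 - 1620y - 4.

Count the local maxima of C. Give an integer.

2

C separates as a function of x plus a function of y, so ∇C=0 decouples.
∂C/∂x = 36x(x - 3)(x - 2) = 0 at x ∈ {0, 2, 3}; ∂C/∂y = -45(y - 3)(y - 2)(y + 2)(y + 3) = 0 at y ∈ {-3, -2, 2, 3}.
The Hessian is diagonal: diag(C_xx, C_yy). Second derivatives: C_xx(0)=216, C_xx(2)=-72, C_xx(3)=108; C_yy(-3)=1350, C_yy(-2)=-900, C_yy(2)=900, C_yy(3)=-1350.
Local maxima occur where both diagonal entries negative: (2, -2), (2, 3). Count: 2.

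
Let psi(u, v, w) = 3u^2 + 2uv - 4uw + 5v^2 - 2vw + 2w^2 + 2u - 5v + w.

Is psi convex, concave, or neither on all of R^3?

convex

psi is quadratic, so its Hessian is the constant matrix H = [[6, 2, -4], [2, 10, -2], [-4, -2, 4]].
Leading principal minors: 6, 56, 72.
All positive ⇒ H ≻ 0 ⇒ convex.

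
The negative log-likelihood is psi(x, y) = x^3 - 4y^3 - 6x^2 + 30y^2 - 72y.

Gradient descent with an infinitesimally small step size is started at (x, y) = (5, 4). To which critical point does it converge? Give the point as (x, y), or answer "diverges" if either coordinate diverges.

diverges

psi is separable, so gradient descent decouples: x follows -∂psi/∂x, y follows -∂psi/∂y.
∂psi/∂x = 3x(x - 4); at x=5 this is 15, so x decreases.
∂psi/∂y = -12(y - 3)(y - 2); at y=4 this is -24, so y increases.
The y-coordinate has no critical point in that direction and runs off to infinity.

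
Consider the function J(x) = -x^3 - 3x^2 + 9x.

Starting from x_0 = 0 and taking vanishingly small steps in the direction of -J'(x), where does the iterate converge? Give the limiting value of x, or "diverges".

-3

J'(x) = -3(x - 1)(x + 3), so J'(0) = 9.
Gradient descent moves in the -J' direction, i.e. x is decreasing.
The nearest critical point in that direction is x = -3, where J'' = 12 > 0 (a local minimum). The iterate converges there.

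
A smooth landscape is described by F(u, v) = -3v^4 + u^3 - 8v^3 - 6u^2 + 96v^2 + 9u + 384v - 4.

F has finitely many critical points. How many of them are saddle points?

3

F separates as a function of u plus a function of v, so ∇F=0 decouples.
∂F/∂u = 3(u - 3)(u - 1) = 0 at u ∈ {1, 3}; ∂F/∂v = -12(v - 4)(v + 2)(v + 4) = 0 at v ∈ {-4, -2, 4}.
The Hessian is diagonal: diag(F_uu, F_vv). Second derivatives: F_uu(1)=-6, F_uu(3)=6; F_vv(-4)=-192, F_vv(-2)=144, F_vv(4)=-576.
Saddle points occur where the two diagonal entries have opposite signs: (1, -2), (3, -4), (3, 4). Count: 3.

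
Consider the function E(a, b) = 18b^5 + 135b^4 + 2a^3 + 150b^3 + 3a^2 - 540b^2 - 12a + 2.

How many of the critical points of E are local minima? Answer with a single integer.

E separates as a function of a plus a function of b, so ∇E=0 decouples.
∂E/∂a = 6(a - 1)(a + 2) = 0 at a ∈ {-2, 1}; ∂E/∂b = 90b(b - 1)(b + 3)(b + 4) = 0 at b ∈ {-4, -3, 0, 1}.
The Hessian is diagonal: diag(E_aa, E_bb). Second derivatives: E_aa(-2)=-18, E_aa(1)=18; E_bb(-4)=-1800, E_bb(-3)=1080, E_bb(0)=-1080, E_bb(1)=1800.
Local minima occur where both diagonal entries positive: (1, -3), (1, 1). Count: 2.

2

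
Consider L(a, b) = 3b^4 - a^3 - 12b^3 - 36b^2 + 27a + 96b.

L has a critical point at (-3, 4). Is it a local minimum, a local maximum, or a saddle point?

local minimum

The mixed partial ∂²L/∂a∂b is 0, so the Hessian at any point is diag(L_aa, L_bb) = diag(-6a, 36(b^2 - 2b - 2)).
At (-3, 4): H = diag(18, 216).
Both eigenvalues are positive, so H is positive definite: a local minimum.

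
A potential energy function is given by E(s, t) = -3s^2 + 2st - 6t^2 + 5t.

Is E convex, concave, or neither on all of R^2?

E is quadratic, so its Hessian is the constant matrix H = [[-6, 2], [2, -12]].
det(H) = 68, tr(H) = -18.
det(H) > 0 and tr(H) < 0, so H is negative definite everywhere: concave.

concave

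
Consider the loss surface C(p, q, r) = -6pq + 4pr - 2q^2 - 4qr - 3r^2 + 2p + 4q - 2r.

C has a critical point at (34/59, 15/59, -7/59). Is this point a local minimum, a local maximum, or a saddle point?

saddle point

The Hessian is constant: H = [[0, -6, 4], [-6, -4, -4], [4, -4, -6]].
Leading principal minors: Δ₁ = 0, Δ₂ = -36, Δ₃ = 472.
The minors fit neither the all-positive nor the alternating-sign pattern, so H is indefinite: a saddle point.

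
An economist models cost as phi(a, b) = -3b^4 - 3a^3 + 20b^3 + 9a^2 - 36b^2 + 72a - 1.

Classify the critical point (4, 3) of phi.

local maximum

The mixed partial ∂²phi/∂a∂b is 0, so the Hessian at any point is diag(phi_aa, phi_bb) = diag(18(-a + 1), 12(-3b^2 + 10b - 6)).
At (4, 3): H = diag(-54, -36).
Both eigenvalues are negative, so H is negative definite: a local maximum.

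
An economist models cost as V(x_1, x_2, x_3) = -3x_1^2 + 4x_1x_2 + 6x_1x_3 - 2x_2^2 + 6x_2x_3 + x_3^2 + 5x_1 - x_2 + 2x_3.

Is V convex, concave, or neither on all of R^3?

V is quadratic, so its Hessian is the constant matrix H = [[-6, 4, 6], [4, -4, 6], [6, 6, 2]].
Leading principal minors: -6, 8, 664.
Neither pattern holds ⇒ H is indefinite ⇒ neither convex nor concave.

neither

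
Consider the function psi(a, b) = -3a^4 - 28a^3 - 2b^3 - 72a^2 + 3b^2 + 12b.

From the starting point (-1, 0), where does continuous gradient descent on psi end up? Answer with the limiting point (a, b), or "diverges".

(-3, -1)

psi is separable, so gradient descent decouples: a follows -∂psi/∂a, b follows -∂psi/∂b.
∂psi/∂a = -12a(a + 3)(a + 4); at a=-1 this is 72, so a decreases.
∂psi/∂b = -6(b - 2)(b + 1); at b=0 this is 12, so b decreases.
a converges to its nearest critical value -3 (a local min of the a-part); b converges to -1. The iterate converges to (-3, -1).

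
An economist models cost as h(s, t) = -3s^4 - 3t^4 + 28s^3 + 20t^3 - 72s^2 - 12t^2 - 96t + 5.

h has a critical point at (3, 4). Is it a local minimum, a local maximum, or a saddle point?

saddle point

The mixed partial ∂²h/∂s∂t is 0, so the Hessian at any point is diag(h_ss, h_tt) = diag(12(-3s^2 + 14s - 12), 12(-3t^2 + 10t - 2)).
At (3, 4): H = diag(36, -120).
The eigenvalues have opposite signs, so H is indefinite: a saddle point.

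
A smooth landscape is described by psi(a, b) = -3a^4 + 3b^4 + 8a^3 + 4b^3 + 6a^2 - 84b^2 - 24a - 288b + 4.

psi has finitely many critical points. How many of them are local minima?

2

psi separates as a function of a plus a function of b, so ∇psi=0 decouples.
∂psi/∂a = -12(a - 2)(a - 1)(a + 1) = 0 at a ∈ {-1, 1, 2}; ∂psi/∂b = 12(b - 4)(b + 2)(b + 3) = 0 at b ∈ {-3, -2, 4}.
The Hessian is diagonal: diag(psi_aa, psi_bb). Second derivatives: psi_aa(-1)=-72, psi_aa(1)=24, psi_aa(2)=-36; psi_bb(-3)=84, psi_bb(-2)=-72, psi_bb(4)=504.
Local minima occur where both diagonal entries positive: (1, -3), (1, 4). Count: 2.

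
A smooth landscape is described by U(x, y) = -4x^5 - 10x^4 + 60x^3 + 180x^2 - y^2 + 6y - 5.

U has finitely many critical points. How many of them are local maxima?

2

U separates as a function of x plus a function of y, so ∇U=0 decouples.
∂U/∂x = -20x(x - 3)(x + 2)(x + 3) = 0 at x ∈ {-3, -2, 0, 3}; ∂U/∂y = -2(y - 3) = 0 at y ∈ {3}.
The Hessian is diagonal: diag(U_xx, U_yy). Second derivatives: U_xx(-3)=360, U_xx(-2)=-200, U_xx(0)=360, U_xx(3)=-1800; U_yy(3)=-2.
Local maxima occur where both diagonal entries negative: (-2, 3), (3, 3). Count: 2.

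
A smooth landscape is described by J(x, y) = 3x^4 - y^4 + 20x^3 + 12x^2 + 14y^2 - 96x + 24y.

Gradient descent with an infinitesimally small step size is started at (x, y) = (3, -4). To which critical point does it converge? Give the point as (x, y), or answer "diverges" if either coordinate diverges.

diverges

J is separable, so gradient descent decouples: x follows -∂J/∂x, y follows -∂J/∂y.
∂J/∂x = 12(x - 1)(x + 2)(x + 4); at x=3 this is 840, so x decreases.
∂J/∂y = -4(y - 3)(y + 1)(y + 2); at y=-4 this is 168, so y decreases.
The y-coordinate has no critical point in that direction and runs off to infinity.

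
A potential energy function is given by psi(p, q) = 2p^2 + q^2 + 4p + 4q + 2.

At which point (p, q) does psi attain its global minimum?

psi(p,q) separates as A(p) + B(q) + 2, so its minimum is min A + min B + 2.
A'(p) = 4p + 4 vanishes at p ∈ {-1}; B'(q) = 2q + 4 vanishes at q ∈ {-2}.
Local minima of A (where A''>0): A(-1)=-2. Local minima of B: B(-2)=-4.
So the global minimum of psi is A(-1) + B(-2) + 2 = -2 − 4 + 2 = -4, attained at (-1, -2).

(-1, -2)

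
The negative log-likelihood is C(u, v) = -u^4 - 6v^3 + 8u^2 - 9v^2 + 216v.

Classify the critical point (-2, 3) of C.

The mixed partial ∂²C/∂u∂v is 0, so the Hessian at any point is diag(C_uu, C_vv) = diag(4(-3u^2 + 4), -18(2v + 1)).
At (-2, 3): H = diag(-32, -126).
Both eigenvalues are negative, so H is negative definite: a local maximum.

local maximum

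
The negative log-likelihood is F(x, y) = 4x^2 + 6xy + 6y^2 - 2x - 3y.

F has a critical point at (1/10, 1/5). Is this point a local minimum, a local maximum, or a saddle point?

The Hessian of F is constant: H = [[8, 6], [6, 12]].
det(H) = 8·12 − 6² = 60.
det(H) > 0 and tr(H) = 20 > 0, so H is positive definite and the point is a local minimum.

local minimum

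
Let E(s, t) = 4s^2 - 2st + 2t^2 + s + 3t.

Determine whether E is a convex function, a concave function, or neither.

E is quadratic, so its Hessian is the constant matrix H = [[8, -2], [-2, 4]].
det(H) = 28, tr(H) = 12.
det(H) > 0 and tr(H) > 0, so H is positive definite everywhere: convex.

convex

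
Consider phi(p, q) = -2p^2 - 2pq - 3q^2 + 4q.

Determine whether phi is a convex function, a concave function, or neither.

phi is quadratic, so its Hessian is the constant matrix H = [[-4, -2], [-2, -6]].
det(H) = 20, tr(H) = -10.
det(H) > 0 and tr(H) < 0, so H is negative definite everywhere: concave.

concave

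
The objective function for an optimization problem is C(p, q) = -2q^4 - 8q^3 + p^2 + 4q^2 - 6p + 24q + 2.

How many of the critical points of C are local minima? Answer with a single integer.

C separates as a function of p plus a function of q, so ∇C=0 decouples.
∂C/∂p = 2(p - 3) = 0 at p ∈ {3}; ∂C/∂q = -8(q - 1)(q + 1)(q + 3) = 0 at q ∈ {-3, -1, 1}.
The Hessian is diagonal: diag(C_pp, C_qq). Second derivatives: C_pp(3)=2; C_qq(-3)=-64, C_qq(-1)=32, C_qq(1)=-64.
Local minima occur where both diagonal entries positive: (3, -1). Count: 1.

1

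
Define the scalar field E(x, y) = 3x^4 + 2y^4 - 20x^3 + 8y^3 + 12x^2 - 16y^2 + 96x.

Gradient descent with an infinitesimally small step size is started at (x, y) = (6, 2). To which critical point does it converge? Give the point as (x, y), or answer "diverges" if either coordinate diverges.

E is separable, so gradient descent decouples: x follows -∂E/∂x, y follows -∂E/∂y.
∂E/∂x = 12(x - 4)(x - 2)(x + 1); at x=6 this is 672, so x decreases.
∂E/∂y = 8y(y - 1)(y + 4); at y=2 this is 96, so y decreases.
x converges to its nearest critical value 4 (a local min of the x-part); y converges to 1. The iterate converges to (4, 1).

(4, 1)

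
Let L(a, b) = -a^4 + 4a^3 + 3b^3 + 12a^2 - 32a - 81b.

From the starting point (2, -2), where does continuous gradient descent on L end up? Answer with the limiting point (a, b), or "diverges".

L is separable, so gradient descent decouples: a follows -∂L/∂a, b follows -∂L/∂b.
∂L/∂a = -4(a - 4)(a - 1)(a + 2); at a=2 this is 32, so a decreases.
∂L/∂b = 9(b - 3)(b + 3); at b=-2 this is -45, so b increases.
a converges to its nearest critical value 1 (a local min of the a-part); b converges to 3. The iterate converges to (1, 3).

(1, 3)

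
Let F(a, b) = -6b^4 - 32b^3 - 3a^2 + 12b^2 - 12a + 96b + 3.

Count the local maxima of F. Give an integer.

F separates as a function of a plus a function of b, so ∇F=0 decouples.
∂F/∂a = -6(a + 2) = 0 at a ∈ {-2}; ∂F/∂b = -24(b - 1)(b + 1)(b + 4) = 0 at b ∈ {-4, -1, 1}.
The Hessian is diagonal: diag(F_aa, F_bb). Second derivatives: F_aa(-2)=-6; F_bb(-4)=-360, F_bb(-1)=144, F_bb(1)=-240.
Local maxima occur where both diagonal entries negative: (-2, -4), (-2, 1). Count: 2.

2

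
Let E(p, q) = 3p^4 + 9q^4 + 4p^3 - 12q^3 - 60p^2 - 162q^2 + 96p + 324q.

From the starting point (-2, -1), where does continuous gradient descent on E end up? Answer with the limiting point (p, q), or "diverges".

(-4, -3)

E is separable, so gradient descent decouples: p follows -∂E/∂p, q follows -∂E/∂q.
∂E/∂p = 12(p - 2)(p - 1)(p + 4); at p=-2 this is 288, so p decreases.
∂E/∂q = 36(q - 3)(q - 1)(q + 3); at q=-1 this is 576, so q decreases.
p converges to its nearest critical value -4 (a local min of the p-part); q converges to -3. The iterate converges to (-4, -3).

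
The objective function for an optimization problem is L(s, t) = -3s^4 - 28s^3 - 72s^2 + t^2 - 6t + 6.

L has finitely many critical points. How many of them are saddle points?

2

L separates as a function of s plus a function of t, so ∇L=0 decouples.
∂L/∂s = -12s(s + 3)(s + 4) = 0 at s ∈ {-4, -3, 0}; ∂L/∂t = 2(t - 3) = 0 at t ∈ {3}.
The Hessian is diagonal: diag(L_ss, L_tt). Second derivatives: L_ss(-4)=-48, L_ss(-3)=36, L_ss(0)=-144; L_tt(3)=2.
Saddle points occur where the two diagonal entries have opposite signs: (-4, 3), (0, 3). Count: 2.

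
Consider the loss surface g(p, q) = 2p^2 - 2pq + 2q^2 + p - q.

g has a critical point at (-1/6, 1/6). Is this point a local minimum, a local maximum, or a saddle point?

local minimum

The Hessian of g is constant: H = [[4, -2], [-2, 4]].
det(H) = 4·4 − (-2)² = 12.
det(H) > 0 and tr(H) = 8 > 0, so H is positive definite and the point is a local minimum.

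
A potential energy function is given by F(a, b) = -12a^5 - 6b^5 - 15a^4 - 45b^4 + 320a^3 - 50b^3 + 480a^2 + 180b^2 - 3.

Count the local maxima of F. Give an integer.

F separates as a function of a plus a function of b, so ∇F=0 decouples.
∂F/∂a = -60a(a - 4)(a + 1)(a + 4) = 0 at a ∈ {-4, -1, 0, 4}; ∂F/∂b = -30b(b - 1)(b + 3)(b + 4) = 0 at b ∈ {-4, -3, 0, 1}.
The Hessian is diagonal: diag(F_aa, F_bb). Second derivatives: F_aa(-4)=5760, F_aa(-1)=-900, F_aa(0)=960, F_aa(4)=-9600; F_bb(-4)=600, F_bb(-3)=-360, F_bb(0)=360, F_bb(1)=-600.
Local maxima occur where both diagonal entries negative: (-1, -3), (-1, 1), (4, -3), (4, 1). Count: 4.

4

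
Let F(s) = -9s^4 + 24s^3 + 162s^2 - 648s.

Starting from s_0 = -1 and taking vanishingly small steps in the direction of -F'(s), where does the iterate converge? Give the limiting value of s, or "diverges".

F'(s) = -36(s - 3)(s - 2)(s + 3), so F'(-1) = -864.
Gradient descent moves in the -F' direction, i.e. s is increasing.
The nearest critical point in that direction is s = 2, where F'' = 180 > 0 (a local minimum). The iterate converges there.

2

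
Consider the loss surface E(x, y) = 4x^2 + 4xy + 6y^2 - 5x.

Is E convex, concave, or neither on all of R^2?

convex

E is quadratic, so its Hessian is the constant matrix H = [[8, 4], [4, 12]].
det(H) = 80, tr(H) = 20.
det(H) > 0 and tr(H) > 0, so H is positive definite everywhere: convex.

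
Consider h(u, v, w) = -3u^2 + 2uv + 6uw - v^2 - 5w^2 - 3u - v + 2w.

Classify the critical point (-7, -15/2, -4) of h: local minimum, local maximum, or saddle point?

The Hessian is constant: H = [[-6, 2, 6], [2, -2, 0], [6, 0, -10]].
Leading principal minors: Δ₁ = -6, Δ₂ = 8, Δ₃ = -8.
The minors alternate sign starting negative (−, +, −), so H is negative definite: a local maximum.

local maximum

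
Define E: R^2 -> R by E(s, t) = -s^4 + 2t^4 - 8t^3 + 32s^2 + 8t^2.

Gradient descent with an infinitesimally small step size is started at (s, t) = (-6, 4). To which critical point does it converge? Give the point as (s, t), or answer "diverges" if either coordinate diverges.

diverges

E is separable, so gradient descent decouples: s follows -∂E/∂s, t follows -∂E/∂t.
∂E/∂s = -4s(s - 4)(s + 4); at s=-6 this is 480, so s decreases.
∂E/∂t = 8t(t - 2)(t - 1); at t=4 this is 192, so t decreases.
The s-coordinate has no critical point in that direction and runs off to infinity.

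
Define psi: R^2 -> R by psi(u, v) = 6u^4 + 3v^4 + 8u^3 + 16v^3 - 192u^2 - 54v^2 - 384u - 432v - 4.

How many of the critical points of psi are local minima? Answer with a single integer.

psi separates as a function of u plus a function of v, so ∇psi=0 decouples.
∂psi/∂u = 24(u - 4)(u + 1)(u + 4) = 0 at u ∈ {-4, -1, 4}; ∂psi/∂v = 12(v - 3)(v + 3)(v + 4) = 0 at v ∈ {-4, -3, 3}.
The Hessian is diagonal: diag(psi_uu, psi_vv). Second derivatives: psi_uu(-4)=576, psi_uu(-1)=-360, psi_uu(4)=960; psi_vv(-4)=84, psi_vv(-3)=-72, psi_vv(3)=504.
Local minima occur where both diagonal entries positive: (-4, -4), (-4, 3), (4, -4), (4, 3). Count: 4.

4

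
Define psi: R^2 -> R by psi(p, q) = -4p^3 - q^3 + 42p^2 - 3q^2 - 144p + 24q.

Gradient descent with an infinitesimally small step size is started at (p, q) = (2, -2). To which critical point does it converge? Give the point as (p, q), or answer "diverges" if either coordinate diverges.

psi is separable, so gradient descent decouples: p follows -∂psi/∂p, q follows -∂psi/∂q.
∂psi/∂p = -12(p - 4)(p - 3); at p=2 this is -24, so p increases.
∂psi/∂q = -3(q - 2)(q + 4); at q=-2 this is 24, so q decreases.
p converges to its nearest critical value 3 (a local min of the p-part); q converges to -4. The iterate converges to (3, -4).

(3, -4)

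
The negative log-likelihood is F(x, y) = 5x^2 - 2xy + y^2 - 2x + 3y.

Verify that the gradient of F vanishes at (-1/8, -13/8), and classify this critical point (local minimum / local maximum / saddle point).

local minimum

∇F = (10x - 2y - 2, -2x + 2y + 3); substituting (-1/8, -13/8) gives ∇F = (0, 0), so (-1/8, -13/8) is indeed a critical point.
The Hessian of F is constant: H = [[10, -2], [-2, 2]].
det(H) = 10·2 − (-2)² = 16.
det(H) > 0 and tr(H) = 12 > 0, so H is positive definite and the point is a local minimum.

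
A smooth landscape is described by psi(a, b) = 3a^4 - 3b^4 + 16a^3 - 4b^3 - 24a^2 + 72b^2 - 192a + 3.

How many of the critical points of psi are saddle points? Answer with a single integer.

psi separates as a function of a plus a function of b, so ∇psi=0 decouples.
∂psi/∂a = 12(a - 2)(a + 2)(a + 4) = 0 at a ∈ {-4, -2, 2}; ∂psi/∂b = -12b(b - 3)(b + 4) = 0 at b ∈ {-4, 0, 3}.
The Hessian is diagonal: diag(psi_aa, psi_bb). Second derivatives: psi_aa(-4)=144, psi_aa(-2)=-96, psi_aa(2)=288; psi_bb(-4)=-336, psi_bb(0)=144, psi_bb(3)=-252.
Saddle points occur where the two diagonal entries have opposite signs: (-4, -4), (-4, 3), (-2, 0), (2, -4), (2, 3). Count: 5.

5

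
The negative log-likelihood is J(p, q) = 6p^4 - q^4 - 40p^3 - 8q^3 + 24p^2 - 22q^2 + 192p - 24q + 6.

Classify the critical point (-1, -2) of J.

The mixed partial ∂²J/∂p∂q is 0, so the Hessian at any point is diag(J_pp, J_qq) = diag(24(3p^2 - 10p + 2), -4(3q^2 + 12q + 11)).
At (-1, -2): H = diag(360, 4).
Both eigenvalues are positive, so H is positive definite: a local minimum.

local minimum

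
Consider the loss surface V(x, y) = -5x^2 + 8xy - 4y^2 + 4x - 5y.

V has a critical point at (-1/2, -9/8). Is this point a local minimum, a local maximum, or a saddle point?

The Hessian of V is constant: H = [[-10, 8], [8, -8]].
det(H) = (-10)·(-8) − 8² = 16.
det(H) > 0 and tr(H) = -18 < 0, so H is negative definite and the point is a local maximum.

local maximum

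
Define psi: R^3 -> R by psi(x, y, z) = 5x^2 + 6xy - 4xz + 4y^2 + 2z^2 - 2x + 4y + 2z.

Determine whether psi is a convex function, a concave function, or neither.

convex

psi is quadratic, so its Hessian is the constant matrix H = [[10, 6, -4], [6, 8, 0], [-4, 0, 4]].
Leading principal minors: 10, 44, 48.
All positive ⇒ H ≻ 0 ⇒ convex.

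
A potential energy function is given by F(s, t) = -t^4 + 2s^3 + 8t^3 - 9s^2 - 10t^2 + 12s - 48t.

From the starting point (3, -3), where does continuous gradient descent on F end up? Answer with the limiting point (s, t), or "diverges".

F is separable, so gradient descent decouples: s follows -∂F/∂s, t follows -∂F/∂t.
∂F/∂s = 6(s - 2)(s - 1); at s=3 this is 12, so s decreases.
∂F/∂t = -4(t - 4)(t - 3)(t + 1); at t=-3 this is 336, so t decreases.
The t-coordinate has no critical point in that direction and runs off to infinity.

diverges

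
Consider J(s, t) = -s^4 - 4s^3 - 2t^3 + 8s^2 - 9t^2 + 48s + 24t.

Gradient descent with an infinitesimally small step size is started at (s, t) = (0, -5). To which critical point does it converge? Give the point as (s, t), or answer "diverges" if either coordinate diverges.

J is separable, so gradient descent decouples: s follows -∂J/∂s, t follows -∂J/∂t.
∂J/∂s = -4(s - 2)(s + 2)(s + 3); at s=0 this is 48, so s decreases.
∂J/∂t = -6(t - 1)(t + 4); at t=-5 this is -36, so t increases.
s converges to its nearest critical value -2 (a local min of the s-part); t converges to -4. The iterate converges to (-2, -4).

(-2, -4)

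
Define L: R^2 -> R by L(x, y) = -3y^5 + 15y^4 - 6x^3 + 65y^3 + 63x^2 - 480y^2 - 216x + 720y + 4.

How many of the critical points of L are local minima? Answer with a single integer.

L separates as a function of x plus a function of y, so ∇L=0 decouples.
∂L/∂x = -18(x - 4)(x - 3) = 0 at x ∈ {3, 4}; ∂L/∂y = -15(y - 4)(y - 3)(y - 1)(y + 4) = 0 at y ∈ {-4, 1, 3, 4}.
The Hessian is diagonal: diag(L_xx, L_yy). Second derivatives: L_xx(3)=18, L_xx(4)=-18; L_yy(-4)=4200, L_yy(1)=-450, L_yy(3)=210, L_yy(4)=-360.
Local minima occur where both diagonal entries positive: (3, -4), (3, 3). Count: 2.

2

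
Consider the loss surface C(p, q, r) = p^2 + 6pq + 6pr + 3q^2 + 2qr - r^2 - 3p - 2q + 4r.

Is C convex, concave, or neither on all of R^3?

neither

C is quadratic, so its Hessian is the constant matrix H = [[2, 6, 6], [6, 6, 2], [6, 2, -2]].
Leading principal minors: 2, -24, -32.
Neither pattern holds ⇒ H is indefinite ⇒ neither convex nor concave.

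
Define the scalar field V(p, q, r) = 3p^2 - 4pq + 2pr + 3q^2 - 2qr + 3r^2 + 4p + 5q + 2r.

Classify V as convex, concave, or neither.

V is quadratic, so its Hessian is the constant matrix H = [[6, -4, 2], [-4, 6, -2], [2, -2, 6]].
Leading principal minors: 6, 20, 104.
All positive ⇒ H ≻ 0 ⇒ convex.

convex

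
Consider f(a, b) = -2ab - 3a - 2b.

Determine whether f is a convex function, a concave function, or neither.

f is quadratic, so its Hessian is the constant matrix H = [[0, -2], [-2, 0]].
det(H) = -4, tr(H) = 0.
det(H) < 0, so H is indefinite: neither convex nor concave.

neither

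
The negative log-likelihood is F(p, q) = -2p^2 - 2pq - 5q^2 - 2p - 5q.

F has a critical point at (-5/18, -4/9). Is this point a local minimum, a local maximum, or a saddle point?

local maximum

The Hessian of F is constant: H = [[-4, -2], [-2, -10]].
det(H) = (-4)·(-10) − (-2)² = 36.
det(H) > 0 and tr(H) = -14 < 0, so H is negative definite and the point is a local maximum.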